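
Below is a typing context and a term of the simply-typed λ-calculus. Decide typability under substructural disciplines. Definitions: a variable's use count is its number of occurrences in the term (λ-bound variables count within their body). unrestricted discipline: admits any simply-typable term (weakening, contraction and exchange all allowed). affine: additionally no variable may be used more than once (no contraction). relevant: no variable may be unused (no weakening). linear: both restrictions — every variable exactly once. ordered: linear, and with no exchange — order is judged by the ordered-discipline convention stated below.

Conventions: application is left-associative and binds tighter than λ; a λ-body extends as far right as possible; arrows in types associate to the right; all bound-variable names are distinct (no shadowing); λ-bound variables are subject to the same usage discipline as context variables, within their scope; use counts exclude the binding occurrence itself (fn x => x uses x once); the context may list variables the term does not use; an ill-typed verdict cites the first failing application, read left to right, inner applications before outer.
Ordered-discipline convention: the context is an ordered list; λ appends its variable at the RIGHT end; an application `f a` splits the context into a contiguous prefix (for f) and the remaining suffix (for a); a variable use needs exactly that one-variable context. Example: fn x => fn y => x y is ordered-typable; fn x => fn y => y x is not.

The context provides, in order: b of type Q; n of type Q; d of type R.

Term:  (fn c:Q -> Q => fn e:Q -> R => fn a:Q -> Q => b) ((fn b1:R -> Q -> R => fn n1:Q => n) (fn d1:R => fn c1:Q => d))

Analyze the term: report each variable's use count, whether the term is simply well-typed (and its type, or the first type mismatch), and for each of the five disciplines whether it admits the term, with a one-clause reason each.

counts: b ×1, n ×1, d ×1, c (λ-bound) ×0, e (λ-bound) ×0, a (λ-bound) ×0, b1 (λ-bound) ×0, n1 (λ-bound) ×0, d1 (λ-bound) ×0, c1 (λ-bound) ×0
order of uses: b, n, d
typing: well-typed at (Q -> R) -> (Q -> Q) -> Q
ordered: ✗, c, e, a, b1, n1, d1, c1 never used (weakening)
linear: ✗, c, e, a, b1, n1, d1, c1 never used (weakening)
affine: ✓, no duplicate uses among b, n, d, c, e, a, b1, n1, d1, c1
relevant: ✗, c, e, a, b1, n1, d1, c1 never used (weakening)
unrestricted: ✓, simply typable at (Q -> R) -> (Q -> Q) -> Q; W, C, E all held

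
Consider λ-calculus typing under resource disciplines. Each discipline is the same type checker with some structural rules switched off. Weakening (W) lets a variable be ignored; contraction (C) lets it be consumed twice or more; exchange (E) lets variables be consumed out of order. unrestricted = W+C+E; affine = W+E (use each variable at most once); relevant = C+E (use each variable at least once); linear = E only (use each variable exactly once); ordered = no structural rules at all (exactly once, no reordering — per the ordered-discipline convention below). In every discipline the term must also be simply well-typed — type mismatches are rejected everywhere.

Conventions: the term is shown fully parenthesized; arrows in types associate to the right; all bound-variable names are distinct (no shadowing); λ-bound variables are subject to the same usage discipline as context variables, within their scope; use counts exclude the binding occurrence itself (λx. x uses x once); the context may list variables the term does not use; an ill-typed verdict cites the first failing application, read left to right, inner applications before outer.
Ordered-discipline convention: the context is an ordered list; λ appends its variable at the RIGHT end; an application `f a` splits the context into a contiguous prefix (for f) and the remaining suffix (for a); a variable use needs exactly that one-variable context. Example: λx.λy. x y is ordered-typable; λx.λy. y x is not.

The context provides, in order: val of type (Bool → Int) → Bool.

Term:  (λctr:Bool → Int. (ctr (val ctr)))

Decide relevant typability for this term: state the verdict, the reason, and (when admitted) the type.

yes — at least one use each (val, ctr); term : (Bool → Int) → Int
counts: val ×1, ctr (bound) ×2
order of uses: ctr, val, ctr
typing: well-typed at (Bool → Int) → Int
across the five disciplines: ordered ✗ · linear ✗ · affine ✗ · relevant ✓ · unrestricted ✓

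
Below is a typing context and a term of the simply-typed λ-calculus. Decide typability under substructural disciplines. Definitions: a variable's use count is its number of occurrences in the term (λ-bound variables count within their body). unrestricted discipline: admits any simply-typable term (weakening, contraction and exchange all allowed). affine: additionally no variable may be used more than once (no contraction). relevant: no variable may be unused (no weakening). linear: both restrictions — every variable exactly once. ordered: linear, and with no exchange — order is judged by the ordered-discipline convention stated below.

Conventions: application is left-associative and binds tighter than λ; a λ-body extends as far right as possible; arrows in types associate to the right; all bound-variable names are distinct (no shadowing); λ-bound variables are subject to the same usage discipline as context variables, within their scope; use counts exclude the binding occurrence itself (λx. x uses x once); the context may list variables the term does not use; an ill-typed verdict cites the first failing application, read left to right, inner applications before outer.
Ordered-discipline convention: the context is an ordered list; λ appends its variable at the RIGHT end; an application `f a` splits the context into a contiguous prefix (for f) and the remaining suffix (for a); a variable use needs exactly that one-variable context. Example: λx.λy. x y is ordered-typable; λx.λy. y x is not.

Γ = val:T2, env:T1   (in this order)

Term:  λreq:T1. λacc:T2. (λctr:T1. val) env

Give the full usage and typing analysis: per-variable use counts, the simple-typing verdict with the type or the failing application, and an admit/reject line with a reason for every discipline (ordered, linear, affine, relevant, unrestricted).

usage: val ×1; env ×1; req (λ-bound) ×0; acc (λ-bound) ×0; ctr (λ-bound) ×0
uses in reading order: val, env
typing: well-typed at T1 -> T2 -> T2
ordered: ✗ — req, acc, ctr never used (weakening)
linear: ✗ — req, acc, ctr never used (weakening)
affine: ✓ — at most one use each (val, env, req, acc, ctr)
relevant: ✗ — req, acc, ctr never used (weakening)
unrestricted: ✓ — type-checks (T1 -> T2 -> T2) and nothing is barred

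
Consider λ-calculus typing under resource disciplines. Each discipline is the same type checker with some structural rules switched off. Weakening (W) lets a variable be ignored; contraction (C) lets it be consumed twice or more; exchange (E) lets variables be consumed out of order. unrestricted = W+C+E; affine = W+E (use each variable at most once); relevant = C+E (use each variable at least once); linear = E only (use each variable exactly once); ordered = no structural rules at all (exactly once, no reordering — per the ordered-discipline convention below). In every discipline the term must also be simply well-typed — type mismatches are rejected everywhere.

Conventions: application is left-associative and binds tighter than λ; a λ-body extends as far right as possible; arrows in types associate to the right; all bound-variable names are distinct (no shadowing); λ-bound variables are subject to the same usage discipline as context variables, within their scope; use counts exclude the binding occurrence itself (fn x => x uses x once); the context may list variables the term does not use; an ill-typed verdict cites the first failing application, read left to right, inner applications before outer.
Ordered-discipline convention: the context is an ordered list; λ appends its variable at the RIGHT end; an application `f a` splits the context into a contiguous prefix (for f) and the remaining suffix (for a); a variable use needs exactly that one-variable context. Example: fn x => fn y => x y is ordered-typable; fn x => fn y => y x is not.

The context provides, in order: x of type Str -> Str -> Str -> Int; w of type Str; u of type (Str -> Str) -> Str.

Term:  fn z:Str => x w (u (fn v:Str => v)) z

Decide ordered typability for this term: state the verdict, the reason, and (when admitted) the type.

yes — one use each (x, w, u, z, v); ordered split holds; term : Str -> Int
use counts: x ×1, w ×1, u ×1, z (λ-bound) ×1, v (λ-bound) ×1
uses in reading order: x, w, u, v, z
typing: well-typed — term : Str -> Int
summary: ordered ✓ · linear ✓ · affine ✓ · relevant ✓ · unrestricted ✓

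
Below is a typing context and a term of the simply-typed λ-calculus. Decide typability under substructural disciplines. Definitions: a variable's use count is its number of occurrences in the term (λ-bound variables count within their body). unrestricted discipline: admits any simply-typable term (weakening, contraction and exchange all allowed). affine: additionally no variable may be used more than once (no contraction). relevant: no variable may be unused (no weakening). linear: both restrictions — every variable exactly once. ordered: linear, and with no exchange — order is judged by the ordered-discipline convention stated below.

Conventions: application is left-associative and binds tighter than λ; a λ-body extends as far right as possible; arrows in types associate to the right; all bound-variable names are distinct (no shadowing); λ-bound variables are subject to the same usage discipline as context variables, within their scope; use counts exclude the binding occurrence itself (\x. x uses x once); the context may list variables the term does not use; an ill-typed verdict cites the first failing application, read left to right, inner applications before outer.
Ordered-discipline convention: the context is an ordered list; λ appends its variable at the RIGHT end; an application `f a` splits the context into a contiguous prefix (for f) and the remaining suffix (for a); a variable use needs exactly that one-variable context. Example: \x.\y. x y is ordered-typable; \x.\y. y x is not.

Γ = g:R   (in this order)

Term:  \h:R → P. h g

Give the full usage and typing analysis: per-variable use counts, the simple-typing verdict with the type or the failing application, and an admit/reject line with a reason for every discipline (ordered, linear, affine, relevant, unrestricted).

usage: g=1, h [bound]=1
left-to-right use order: h, g
typing: well-typed — term : (R → P) → P
ordered: ✗ — no contiguous prefix/suffix split fits h, g
linear: ✓ — g, h: one use apiece
affine: ✓ — none of g, h used more than once
relevant: ✓ — g, h: all used, weakening unneeded
unrestricted: ✓ — simply typable at (R → P) → P; W, C, E all held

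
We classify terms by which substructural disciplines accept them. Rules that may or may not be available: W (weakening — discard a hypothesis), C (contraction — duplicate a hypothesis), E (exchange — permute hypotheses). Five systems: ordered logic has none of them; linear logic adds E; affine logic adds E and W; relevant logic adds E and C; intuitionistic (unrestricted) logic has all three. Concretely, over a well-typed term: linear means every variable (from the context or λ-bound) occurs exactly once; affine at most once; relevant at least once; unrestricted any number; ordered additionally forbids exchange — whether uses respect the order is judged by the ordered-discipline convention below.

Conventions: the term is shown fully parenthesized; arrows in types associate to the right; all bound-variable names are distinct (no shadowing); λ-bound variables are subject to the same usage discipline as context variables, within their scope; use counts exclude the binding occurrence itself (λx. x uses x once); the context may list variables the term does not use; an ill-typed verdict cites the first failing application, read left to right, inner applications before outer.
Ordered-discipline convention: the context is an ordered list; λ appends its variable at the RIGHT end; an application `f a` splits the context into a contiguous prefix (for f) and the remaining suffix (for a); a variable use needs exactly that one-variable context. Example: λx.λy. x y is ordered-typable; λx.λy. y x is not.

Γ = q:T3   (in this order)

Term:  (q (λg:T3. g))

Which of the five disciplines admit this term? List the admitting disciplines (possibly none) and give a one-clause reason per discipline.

accepted by: none
use counts: q ×1; g [bound] ×1
use order (left to right): q, g
typing: ill-typed: applying a non-function (T3)
ordered: ✗ — fails simple typing
linear: ✗ — a type mismatch blocks all five
affine: ✗ — the type mismatch rejects it
relevant: ✗ — not simply typable
unrestricted: ✗ — fails simple typing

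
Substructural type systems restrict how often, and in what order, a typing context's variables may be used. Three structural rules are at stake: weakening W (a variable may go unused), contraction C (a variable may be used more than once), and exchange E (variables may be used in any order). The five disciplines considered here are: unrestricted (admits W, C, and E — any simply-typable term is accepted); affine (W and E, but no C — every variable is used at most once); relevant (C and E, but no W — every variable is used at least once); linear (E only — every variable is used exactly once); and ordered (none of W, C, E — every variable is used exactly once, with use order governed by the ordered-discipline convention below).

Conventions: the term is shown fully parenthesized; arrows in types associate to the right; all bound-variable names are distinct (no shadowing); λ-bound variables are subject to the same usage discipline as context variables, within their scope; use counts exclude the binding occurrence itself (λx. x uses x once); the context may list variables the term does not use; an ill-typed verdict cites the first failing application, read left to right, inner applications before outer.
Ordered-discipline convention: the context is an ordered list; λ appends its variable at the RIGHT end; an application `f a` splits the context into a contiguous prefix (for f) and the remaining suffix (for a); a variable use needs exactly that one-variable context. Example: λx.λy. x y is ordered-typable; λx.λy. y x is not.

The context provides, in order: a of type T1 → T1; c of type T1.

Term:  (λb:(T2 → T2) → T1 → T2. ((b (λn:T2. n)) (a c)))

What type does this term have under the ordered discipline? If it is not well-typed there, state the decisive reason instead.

not well-typed under ordered — needs exchange: uses follow b, n, a, c
variable uses: a: 1×; c: 1×; b (bound): 1×; n (bound): 1×
use order (left to right): b, n, a, c
typing: well-typed at ((T2 → T2) → T1 → T2) → T2
across the five disciplines: ordered ✗ | linear ✓ | affine ✓ | relevant ✓ | unrestricted ✓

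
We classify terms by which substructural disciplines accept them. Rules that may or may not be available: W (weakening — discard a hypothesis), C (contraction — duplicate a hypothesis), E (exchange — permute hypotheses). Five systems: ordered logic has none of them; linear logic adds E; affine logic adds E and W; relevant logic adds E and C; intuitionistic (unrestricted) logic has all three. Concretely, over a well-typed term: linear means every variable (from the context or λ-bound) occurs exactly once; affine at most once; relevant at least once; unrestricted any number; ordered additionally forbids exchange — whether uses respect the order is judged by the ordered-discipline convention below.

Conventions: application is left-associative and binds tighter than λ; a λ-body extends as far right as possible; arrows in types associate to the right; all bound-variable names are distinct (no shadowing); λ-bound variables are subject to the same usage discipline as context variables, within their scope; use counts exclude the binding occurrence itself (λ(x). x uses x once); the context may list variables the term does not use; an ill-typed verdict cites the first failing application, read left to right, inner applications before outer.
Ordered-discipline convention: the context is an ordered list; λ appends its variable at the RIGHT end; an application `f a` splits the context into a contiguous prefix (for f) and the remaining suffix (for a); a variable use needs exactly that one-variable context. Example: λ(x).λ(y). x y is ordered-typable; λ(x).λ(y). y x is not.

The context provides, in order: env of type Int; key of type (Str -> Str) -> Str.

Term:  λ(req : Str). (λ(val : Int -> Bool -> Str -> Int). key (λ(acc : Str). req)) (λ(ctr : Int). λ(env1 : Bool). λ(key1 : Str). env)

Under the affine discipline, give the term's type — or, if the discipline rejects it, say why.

term : Str -> Str
counts: env: 1×; key: 1×; req (λ-bound): 1×; val (λ-bound): 0×; acc (λ-bound): 0×; ctr (λ-bound): 0×; env1 (λ-bound): 0×; key1 (λ-bound): 0×
order of uses: key, req, env
typing: well-typed at Str -> Str
per-discipline verdicts: ordered ✗ | linear ✗ | affine ✓ | relevant ✗ | unrestricted ✓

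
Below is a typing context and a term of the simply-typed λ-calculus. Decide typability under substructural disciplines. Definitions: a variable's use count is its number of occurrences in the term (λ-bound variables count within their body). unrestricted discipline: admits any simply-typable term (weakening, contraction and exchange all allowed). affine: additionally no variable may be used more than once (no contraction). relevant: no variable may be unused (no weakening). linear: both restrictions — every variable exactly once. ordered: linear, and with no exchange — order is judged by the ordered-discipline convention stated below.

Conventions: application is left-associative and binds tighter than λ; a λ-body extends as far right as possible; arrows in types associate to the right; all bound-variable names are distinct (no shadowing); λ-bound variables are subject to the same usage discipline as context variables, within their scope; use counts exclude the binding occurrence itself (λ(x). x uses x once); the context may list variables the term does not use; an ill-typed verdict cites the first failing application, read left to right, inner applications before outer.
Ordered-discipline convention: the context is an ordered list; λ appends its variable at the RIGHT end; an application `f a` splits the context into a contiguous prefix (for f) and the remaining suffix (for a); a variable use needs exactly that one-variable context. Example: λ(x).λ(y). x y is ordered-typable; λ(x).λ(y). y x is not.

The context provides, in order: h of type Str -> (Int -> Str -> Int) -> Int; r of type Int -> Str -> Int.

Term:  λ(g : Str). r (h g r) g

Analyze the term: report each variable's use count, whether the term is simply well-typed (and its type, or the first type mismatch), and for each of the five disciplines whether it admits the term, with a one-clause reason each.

counts: h: 1×; r: 2×; g [bound]: 2×
uses in reading order: r, h, g, r, g
typing: well-typed at Str -> Int
ordered ✗ (repeated use of r ×2, g ×2)
linear ✗ (repeated use of r ×2, g ×2)
affine ✗ (repeated use of r ×2, g ×2)
relevant ✓ (every one of h, r, g appears)
unrestricted ✓ (simply typable at Str -> Int; W, C, E all held)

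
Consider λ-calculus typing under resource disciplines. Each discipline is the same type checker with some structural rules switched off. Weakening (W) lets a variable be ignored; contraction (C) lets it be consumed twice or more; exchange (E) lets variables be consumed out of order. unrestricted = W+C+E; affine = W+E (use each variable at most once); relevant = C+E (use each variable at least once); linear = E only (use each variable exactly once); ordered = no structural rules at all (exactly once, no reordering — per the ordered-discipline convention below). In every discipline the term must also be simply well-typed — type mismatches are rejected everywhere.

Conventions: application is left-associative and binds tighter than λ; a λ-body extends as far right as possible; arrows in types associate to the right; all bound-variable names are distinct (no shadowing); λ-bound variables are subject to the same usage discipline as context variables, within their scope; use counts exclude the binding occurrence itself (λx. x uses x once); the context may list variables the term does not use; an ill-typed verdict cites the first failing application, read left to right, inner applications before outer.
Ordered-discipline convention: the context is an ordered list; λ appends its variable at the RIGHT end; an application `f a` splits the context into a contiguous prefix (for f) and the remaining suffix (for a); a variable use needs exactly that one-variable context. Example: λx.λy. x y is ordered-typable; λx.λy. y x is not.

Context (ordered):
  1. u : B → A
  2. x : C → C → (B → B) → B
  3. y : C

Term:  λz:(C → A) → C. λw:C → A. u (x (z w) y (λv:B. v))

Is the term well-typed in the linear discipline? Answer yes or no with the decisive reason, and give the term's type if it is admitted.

yes — exactly-once usage across u, x, y, z, w, v; term : ((C → A) → C) → (C → A) → A
use counts: u=1; x=1; y=1; z (λ-bound)=1; w (λ-bound)=1; v (λ-bound)=1
order of uses: u, x, z, w, y, v
typing: well-typed — term : ((C → A) → C) → (C → A) → A
summary: ordered ✗ · linear ✓ · affine ✓ · relevant ✓ · unrestricted ✓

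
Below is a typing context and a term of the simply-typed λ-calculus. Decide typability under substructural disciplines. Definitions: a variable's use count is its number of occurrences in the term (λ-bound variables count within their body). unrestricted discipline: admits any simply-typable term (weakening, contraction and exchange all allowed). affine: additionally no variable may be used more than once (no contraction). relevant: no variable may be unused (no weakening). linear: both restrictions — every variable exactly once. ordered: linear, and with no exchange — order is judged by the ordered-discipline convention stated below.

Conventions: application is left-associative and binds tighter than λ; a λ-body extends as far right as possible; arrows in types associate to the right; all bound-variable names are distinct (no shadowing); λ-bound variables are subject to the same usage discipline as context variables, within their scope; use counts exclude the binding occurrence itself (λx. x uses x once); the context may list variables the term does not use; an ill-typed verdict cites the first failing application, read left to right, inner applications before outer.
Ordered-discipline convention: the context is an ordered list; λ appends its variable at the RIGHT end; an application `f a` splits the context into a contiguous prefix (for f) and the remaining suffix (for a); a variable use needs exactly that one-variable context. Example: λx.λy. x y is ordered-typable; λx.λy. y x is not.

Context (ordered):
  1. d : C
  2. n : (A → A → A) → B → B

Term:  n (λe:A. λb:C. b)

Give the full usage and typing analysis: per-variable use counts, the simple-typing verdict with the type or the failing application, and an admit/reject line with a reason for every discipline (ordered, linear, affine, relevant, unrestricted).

use counts: d: 0×, n: 1×, e (λ-bound): 0×, b (λ-bound): 1×
uses in reading order: n, b
typing: ill-typed: argument of type A → C → C where A → A → A is required
ordered: ✗, a type mismatch blocks all five
linear: ✗, the type mismatch rejects it
affine: ✗, not simply typable
relevant: ✗, fails simple typing
unrestricted: ✗, a type mismatch blocks all five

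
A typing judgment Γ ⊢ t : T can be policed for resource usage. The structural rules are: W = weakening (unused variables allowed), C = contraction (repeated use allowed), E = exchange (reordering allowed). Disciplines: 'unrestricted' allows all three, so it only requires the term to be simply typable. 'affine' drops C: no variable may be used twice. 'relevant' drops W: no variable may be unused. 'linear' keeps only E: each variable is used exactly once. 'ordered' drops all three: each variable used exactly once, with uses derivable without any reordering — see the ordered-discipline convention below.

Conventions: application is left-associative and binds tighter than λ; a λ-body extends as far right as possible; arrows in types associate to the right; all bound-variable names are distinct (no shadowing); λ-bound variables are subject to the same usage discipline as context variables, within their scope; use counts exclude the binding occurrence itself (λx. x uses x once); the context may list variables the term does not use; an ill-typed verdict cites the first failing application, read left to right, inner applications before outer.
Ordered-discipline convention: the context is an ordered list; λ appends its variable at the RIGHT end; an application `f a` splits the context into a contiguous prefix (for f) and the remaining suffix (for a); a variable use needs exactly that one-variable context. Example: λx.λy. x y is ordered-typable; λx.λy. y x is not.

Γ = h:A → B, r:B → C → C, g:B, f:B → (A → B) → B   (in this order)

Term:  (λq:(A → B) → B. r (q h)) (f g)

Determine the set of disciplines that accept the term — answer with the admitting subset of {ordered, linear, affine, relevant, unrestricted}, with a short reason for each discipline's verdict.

admitted in: linear, affine, relevant, unrestricted
counts: h: 1×, r: 1×, g: 1×, f: 1×, q (λ-bound): 1×
left-to-right use order: r, q, h, f, g
typing: the term checks, with type C → C
ordered ✗ (no contiguous prefix/suffix split fits r, q, h, f, g)
linear ✓ (h, r, g, f, q: one use apiece)
affine ✓ (none of h, r, g, f, q used more than once)
relevant ✓ (h, r, g, f, q: all used, weakening unneeded)
unrestricted ✓ (well-typed at C → C; no restrictions here)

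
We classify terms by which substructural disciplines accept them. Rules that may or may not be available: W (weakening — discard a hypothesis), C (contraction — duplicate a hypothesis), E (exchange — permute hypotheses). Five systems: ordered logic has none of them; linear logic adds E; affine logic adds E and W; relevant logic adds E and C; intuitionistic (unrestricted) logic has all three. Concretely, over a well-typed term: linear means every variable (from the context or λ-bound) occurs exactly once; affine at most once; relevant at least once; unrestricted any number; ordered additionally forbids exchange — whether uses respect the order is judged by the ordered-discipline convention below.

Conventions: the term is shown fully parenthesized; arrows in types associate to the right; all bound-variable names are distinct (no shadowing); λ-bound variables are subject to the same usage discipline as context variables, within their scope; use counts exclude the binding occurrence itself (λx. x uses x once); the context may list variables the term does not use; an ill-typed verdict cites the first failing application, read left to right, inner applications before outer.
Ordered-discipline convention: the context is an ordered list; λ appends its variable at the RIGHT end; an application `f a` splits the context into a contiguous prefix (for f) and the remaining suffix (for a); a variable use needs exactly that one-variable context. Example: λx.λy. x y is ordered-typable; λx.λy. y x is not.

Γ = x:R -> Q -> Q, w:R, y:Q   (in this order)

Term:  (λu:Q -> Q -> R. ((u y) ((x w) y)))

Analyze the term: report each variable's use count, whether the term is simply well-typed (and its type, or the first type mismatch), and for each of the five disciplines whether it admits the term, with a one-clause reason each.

usage: x ×1, w ×1, y ×2, u (λ-bound) ×1
order of uses: u, y, x, w, y
typing: the term checks, with type (Q -> Q -> R) -> R
ordered: ✗, uses contraction: y ×2
linear: ✗, uses contraction: y ×2
affine: ✗, uses contraction: y ×2
relevant: ✓, x, w, y, u: all used, weakening unneeded
unrestricted: ✓, simply typable at (Q -> Q -> R) -> R; W, C, E all held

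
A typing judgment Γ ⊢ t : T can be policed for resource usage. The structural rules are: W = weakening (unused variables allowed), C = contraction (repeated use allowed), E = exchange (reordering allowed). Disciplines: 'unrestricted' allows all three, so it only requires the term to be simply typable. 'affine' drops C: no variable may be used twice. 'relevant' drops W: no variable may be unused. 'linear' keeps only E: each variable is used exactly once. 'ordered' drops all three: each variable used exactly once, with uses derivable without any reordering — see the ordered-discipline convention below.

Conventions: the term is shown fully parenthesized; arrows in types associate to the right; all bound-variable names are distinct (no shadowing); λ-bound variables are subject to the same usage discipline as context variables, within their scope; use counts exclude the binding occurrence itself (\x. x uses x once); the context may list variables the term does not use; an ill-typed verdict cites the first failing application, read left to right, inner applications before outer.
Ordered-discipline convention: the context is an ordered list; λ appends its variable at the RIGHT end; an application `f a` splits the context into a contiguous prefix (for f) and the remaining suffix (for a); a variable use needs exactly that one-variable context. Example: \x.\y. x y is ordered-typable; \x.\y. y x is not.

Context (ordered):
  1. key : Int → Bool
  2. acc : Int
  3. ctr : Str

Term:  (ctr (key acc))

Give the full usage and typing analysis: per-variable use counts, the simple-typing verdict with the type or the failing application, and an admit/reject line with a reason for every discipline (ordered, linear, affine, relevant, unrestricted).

counts: key: 1×, acc: 1×, ctr: 1×
uses in reading order: ctr, key, acc
typing: ill-typed: applying a non-function (Str)
ordered: ✗ — the type mismatch rejects it
linear: ✗ — not simply typable
affine: ✗ — fails simple typing
relevant: ✗ — a type mismatch blocks all five
unrestricted: ✗ — the type mismatch rejects it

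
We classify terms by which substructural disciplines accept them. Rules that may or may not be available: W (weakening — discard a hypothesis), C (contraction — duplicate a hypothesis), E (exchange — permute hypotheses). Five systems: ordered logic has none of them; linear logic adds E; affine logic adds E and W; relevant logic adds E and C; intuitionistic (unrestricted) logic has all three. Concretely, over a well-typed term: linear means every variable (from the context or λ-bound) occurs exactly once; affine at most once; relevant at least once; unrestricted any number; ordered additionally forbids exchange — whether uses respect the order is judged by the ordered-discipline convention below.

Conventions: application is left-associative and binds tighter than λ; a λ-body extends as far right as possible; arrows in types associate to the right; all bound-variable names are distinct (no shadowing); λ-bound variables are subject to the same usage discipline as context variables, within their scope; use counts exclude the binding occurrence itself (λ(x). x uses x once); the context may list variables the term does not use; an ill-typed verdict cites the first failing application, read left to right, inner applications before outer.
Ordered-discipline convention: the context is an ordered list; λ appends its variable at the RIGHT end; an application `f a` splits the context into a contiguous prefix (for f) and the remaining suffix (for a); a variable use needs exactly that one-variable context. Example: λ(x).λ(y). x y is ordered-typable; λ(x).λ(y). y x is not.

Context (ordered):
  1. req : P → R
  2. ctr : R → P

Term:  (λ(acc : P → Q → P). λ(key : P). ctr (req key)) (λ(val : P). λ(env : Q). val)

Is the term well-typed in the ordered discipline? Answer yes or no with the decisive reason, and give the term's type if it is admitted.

no — acc, env never used (weakening)
counts: req=1; ctr=1; acc [bound]=0; key [bound]=1; val [bound]=1; env [bound]=0
left-to-right use order: ctr, req, key, val
typing: ✓ — P → P
per-discipline verdicts: ordered ✗ · linear ✗ · affine ✓ · relevant ✗ · unrestricted ✓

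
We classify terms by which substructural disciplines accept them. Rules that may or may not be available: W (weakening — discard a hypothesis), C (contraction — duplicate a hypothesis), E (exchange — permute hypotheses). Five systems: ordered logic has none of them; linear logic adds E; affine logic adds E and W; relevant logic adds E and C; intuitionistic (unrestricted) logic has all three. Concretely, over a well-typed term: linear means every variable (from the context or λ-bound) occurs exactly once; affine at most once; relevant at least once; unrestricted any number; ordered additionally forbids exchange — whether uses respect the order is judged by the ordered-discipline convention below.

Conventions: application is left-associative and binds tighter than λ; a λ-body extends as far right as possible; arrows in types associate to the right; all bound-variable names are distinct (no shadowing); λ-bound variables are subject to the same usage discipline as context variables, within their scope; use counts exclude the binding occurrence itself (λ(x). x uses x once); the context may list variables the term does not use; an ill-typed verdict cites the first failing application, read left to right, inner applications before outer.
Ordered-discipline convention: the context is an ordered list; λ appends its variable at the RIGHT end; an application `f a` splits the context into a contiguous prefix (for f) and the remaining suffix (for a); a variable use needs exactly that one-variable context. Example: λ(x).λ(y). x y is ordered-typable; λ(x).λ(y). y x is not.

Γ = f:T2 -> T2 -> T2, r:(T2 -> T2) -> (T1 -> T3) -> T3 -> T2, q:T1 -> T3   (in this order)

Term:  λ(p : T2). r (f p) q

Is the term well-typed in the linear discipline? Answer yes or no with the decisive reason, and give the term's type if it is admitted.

yes — exactly-once usage across f, r, q, p; term : T2 -> T3 -> T2
usage: f=1; r=1; q=1; p [bound]=1
uses in reading order: r, f, p, q
typing: the term checks, with type T2 -> T3 -> T2
across the five disciplines: ordered ✗, linear ✓, affine ✓, relevant ✓, unrestricted ✓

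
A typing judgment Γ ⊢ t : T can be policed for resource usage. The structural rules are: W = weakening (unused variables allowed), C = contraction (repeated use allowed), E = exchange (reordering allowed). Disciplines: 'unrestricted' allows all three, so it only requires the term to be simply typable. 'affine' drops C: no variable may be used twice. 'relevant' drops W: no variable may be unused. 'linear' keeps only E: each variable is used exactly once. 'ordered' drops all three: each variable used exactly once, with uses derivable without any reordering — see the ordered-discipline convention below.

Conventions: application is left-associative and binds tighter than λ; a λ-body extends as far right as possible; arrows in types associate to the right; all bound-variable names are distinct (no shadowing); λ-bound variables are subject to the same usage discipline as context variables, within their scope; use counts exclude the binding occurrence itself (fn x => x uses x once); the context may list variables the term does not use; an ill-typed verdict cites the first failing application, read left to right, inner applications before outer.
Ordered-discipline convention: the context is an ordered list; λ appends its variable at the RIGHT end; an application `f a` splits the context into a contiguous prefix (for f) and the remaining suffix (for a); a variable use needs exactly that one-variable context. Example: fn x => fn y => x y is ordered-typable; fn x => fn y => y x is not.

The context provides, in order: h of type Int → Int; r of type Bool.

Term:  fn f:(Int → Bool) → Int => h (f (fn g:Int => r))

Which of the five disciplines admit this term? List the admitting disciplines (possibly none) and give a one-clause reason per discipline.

admitted in: affine, unrestricted
usage: h: 1×; r: 1×; f [bound]: 1×; g [bound]: 0×
uses in reading order: h, f, r
typing: well-typed at ((Int → Bool) → Int) → Int
ordered: ✗, needs weakening: g unused
linear: ✗, needs weakening: g unused
affine: ✓, h, r, f, g: no repeats, contraction unneeded
relevant: ✗, needs weakening: g unused
unrestricted: ✓, type-checks (((Int → Bool) → Int) → Int) and nothing is barred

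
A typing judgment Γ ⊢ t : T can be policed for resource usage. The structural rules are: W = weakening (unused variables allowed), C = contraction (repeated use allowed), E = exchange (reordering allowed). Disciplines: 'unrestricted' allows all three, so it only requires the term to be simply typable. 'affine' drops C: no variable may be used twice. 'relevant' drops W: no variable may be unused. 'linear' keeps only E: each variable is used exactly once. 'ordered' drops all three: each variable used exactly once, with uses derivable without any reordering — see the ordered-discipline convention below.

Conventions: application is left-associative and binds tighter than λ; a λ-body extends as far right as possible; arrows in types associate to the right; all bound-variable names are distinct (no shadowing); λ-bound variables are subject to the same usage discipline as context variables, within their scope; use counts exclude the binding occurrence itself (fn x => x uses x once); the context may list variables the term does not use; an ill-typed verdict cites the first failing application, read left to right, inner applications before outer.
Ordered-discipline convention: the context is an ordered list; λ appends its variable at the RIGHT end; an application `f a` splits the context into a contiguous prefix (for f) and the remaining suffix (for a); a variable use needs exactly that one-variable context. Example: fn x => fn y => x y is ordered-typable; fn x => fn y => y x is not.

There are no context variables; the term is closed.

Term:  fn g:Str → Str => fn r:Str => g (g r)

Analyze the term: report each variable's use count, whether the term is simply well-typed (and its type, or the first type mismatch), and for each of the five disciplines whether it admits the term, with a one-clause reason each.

usage: g [bound]: 2, r [bound]: 1
uses in reading order: g, g, r
typing: well-typed — term : (Str → Str) → Str → Str
ordered ✗ (g ×2 used more than once (contraction))
linear ✗ (g ×2 used more than once (contraction))
affine ✗ (g ×2 used more than once (contraction))
relevant ✓ (g, r: all used, weakening unneeded)
unrestricted ✓ (well-typed at (Str → Str) → Str → Str; no restrictions here)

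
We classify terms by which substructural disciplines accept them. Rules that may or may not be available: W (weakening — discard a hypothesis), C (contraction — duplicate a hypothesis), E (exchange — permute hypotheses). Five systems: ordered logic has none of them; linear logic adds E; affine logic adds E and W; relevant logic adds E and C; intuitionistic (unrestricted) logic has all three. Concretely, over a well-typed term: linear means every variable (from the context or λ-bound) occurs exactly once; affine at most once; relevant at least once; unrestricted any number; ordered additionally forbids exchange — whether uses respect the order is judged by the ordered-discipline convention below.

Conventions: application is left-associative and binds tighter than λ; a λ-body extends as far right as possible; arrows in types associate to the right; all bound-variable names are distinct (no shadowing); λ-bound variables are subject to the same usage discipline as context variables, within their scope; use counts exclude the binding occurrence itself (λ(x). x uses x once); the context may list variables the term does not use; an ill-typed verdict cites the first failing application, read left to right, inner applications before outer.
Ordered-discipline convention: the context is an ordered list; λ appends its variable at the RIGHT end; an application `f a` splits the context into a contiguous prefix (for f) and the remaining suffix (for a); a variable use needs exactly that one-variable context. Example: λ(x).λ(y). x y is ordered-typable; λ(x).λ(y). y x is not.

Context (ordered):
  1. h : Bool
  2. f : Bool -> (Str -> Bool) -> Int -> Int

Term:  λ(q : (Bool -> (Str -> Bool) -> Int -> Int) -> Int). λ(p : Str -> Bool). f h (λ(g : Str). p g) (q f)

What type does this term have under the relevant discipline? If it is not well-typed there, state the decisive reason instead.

term : ((Bool -> (Str -> Bool) -> Int -> Int) -> Int) -> (Str -> Bool) -> Int
variable uses: h: 1×; f: 2×; q (λ-bound): 1×; p (λ-bound): 1×; g (λ-bound): 1×
uses in reading order: f, h, p, g, q, f
typing: well-typed — term : ((Bool -> (Str -> Bool) -> Int -> Int) -> Int) -> (Str -> Bool) -> Int
summary: ordered ✗ | linear ✗ | affine ✗ | relevant ✓ | unrestricted ✓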